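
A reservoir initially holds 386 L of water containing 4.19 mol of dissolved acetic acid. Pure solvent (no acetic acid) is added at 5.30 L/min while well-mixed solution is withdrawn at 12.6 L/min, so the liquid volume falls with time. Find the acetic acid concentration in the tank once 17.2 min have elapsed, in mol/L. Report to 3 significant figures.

Let m(t) be the amount of acetic acid. Volume: V(t) = V₀ + (Q_in − Q_out) t = 386 − 7.3000 t; V(17.2) = 260.44 L.
Species balance (pure solvent in): dm/dt = −Q_out · m/V(t).
Separate: dm/m = −Q_out dt/V(t) ⇒ ln(m/m₀) = −(Q_out/(Q_in−Q_out)) ln(V/V₀).
m = m₀ (V₀/V)^(Q_out/(Q_in−Q_out)) = 4.19 × (386/260.44)^(-1.7260) = 2.1246 mol.
C = m/V = 2.1246/260.44 = 0.0081576 mol/L.

0.00816 mol/L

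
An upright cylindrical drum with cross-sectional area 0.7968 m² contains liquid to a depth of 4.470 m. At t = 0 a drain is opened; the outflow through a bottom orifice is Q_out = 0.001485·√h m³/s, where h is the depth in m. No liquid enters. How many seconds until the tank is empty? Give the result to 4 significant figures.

2269 s

A dh/dt = −Q_out = −0.001485 √h.
Separate and integrate: 2(√h − √h₀) = −(0.001485/A) t.
Set h = 0: 2√h₀ = (0.001485/A) t_empty ⇒ t_empty = 2A√h₀/0.001485.
t_empty = 2·0.7968·√4.470/0.001485 = 1.59360·2.11424/0.001485 = 2268.85 s.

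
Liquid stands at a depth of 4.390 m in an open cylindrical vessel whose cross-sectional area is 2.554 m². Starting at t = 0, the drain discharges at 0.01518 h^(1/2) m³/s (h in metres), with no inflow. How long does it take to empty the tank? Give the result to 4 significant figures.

Volume balance on the tank: A dh/dt = −0.01518 √h.
Separate and integrate: 2(√h − √h₀) = −(0.01518/A) t.
Set h = 0: 2√h₀ = (0.01518/A) t_empty ⇒ t_empty = 2A√h₀/0.01518.
t_empty = 2·2.554·√4.390/0.01518 = 5.10800·2.09523/0.01518 = 705.036 s.

705.0 s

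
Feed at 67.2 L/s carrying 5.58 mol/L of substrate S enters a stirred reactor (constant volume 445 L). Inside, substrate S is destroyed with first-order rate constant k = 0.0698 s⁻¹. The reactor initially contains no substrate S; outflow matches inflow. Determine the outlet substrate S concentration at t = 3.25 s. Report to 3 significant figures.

V dC/dt = Q(C_in − C) − k V C.
This is linear with rate a = Q/V + k = 0.22081 s⁻¹.
C_ss = Q C_in/(Q + kV) = 3.8161 mol/L; C(t) = C_ss + (C₀ − C_ss) e^(−a t).
C(3.25) = 3.8161 + (-3.8161)·e^(−0.22081·3.25) = 3.8161 + (-3.8161)·0.48790 = 1.9542 mol/L.

1.95 mol/L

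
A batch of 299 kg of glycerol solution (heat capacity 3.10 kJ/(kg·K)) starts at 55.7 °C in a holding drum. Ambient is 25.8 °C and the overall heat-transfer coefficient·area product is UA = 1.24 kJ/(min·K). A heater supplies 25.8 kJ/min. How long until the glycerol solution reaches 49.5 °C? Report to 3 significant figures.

856 min

M c_p dT/dt = −UA(T − T_amb) + Q̇.
τ = M c_p/UA = 747.50 min; T_ss = T_amb + Q̇/UA = 25.8 + 25.8/1.24 = 46.606 °C.
T(t) = T_ss + (T₀ − T_ss)e^(−t/τ); set T = 49.5:
t = −τ ln[(T − T_ss)/(T₀ − T_ss)] = −747.50 · ln(0.31820) = 855.95 min.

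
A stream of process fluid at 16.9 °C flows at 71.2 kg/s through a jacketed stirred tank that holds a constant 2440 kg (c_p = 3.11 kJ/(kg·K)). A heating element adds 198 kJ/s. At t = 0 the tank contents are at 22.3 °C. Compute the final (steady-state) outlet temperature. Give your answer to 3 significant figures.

M c_p dT/dt = ṁ c_p (T_in − T) + Q̇.
At steady state dT/dt = 0 ⇒ T_ss = T_in + Q̇/(ṁ c_p) = 16.9 + 198/(71.2·3.11) = 17.794 °C.

17.8 °C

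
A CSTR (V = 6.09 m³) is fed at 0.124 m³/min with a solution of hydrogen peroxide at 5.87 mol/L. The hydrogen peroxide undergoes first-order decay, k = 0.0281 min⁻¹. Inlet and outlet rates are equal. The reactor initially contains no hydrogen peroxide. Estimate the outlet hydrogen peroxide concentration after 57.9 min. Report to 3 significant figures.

2.32 mol/L

V dC/dt = Q(C_in − C) − k V C.
dC/dt = (Q/V) C_in − (Q/V + k) C; effective rate a = Q/V + k = 0.020361 + 0.0281 = 0.048461 min⁻¹.
C_ss = Q C_in/(Q + kV) = 2.4663 mol/L; C(t) = C_ss + (C₀ − C_ss) e^(−a t).
C(57.9) = 2.4663 + (-2.4663)·e^(−0.048461·57.9) = 2.4663 + (-2.4663)·0.060452 = 2.3172 mol/L.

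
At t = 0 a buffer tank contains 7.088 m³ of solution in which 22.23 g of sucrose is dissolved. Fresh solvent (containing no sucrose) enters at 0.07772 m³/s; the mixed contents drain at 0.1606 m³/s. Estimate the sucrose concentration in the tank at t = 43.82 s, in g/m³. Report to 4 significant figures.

1.599 g/m³

Let m(t) be the amount of sucrose. Volume: V(t) = V₀ + (Q_in − Q_out) t = 7.088 − 0.0828800 t; V(43.82) = 3.45620 m³.
Solute balance: dm/dt = 0 − Q_out C = −Q_out m/V(t).
dm/m = −Q_out dt/(V₀ − 0.0828800 t); integrating gives ln(m/m₀) = −(Q_out/(Q_in−Q_out)) ln(V/V₀).
m = m₀ (V₀/V)^(Q_out/(Q_in−Q_out)) = 22.23 × (7.088/3.45620)^(-1.93774) = 5.52725 g.
C = m/V = 5.52725/3.45620 = 1.59923 g/m³.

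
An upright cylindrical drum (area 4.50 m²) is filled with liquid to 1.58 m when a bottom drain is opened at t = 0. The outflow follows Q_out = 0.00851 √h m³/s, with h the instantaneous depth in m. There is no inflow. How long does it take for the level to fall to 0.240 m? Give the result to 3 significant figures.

Accumulation of liquid (constant cross-section A): A dh/dt = −0.00851 √h.
∫ h^(−1/2) dh = −(0.00851/A) ∫ dt, giving 2√h = 2√h₀ − (0.00851/A) t.
t = 2A(√h₀ − √h)/0.00851 = 2·4.50·(√1.58 − √0.240)/0.00851
  = 9.0000 × (1.2570 − 0.48990) / 0.00851 = 811.25 s.

811 s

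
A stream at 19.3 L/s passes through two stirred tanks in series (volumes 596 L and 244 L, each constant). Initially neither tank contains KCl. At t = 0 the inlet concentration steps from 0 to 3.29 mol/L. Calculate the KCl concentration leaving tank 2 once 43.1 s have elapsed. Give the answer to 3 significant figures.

1.99 mol/L

Time constants: τᵢ = Vᵢ/Q for each well-mixed tank.
τ₁ = 596/19.3 = 30.881 s; τ₂ = 244/19.3 = 12.642 s.
Tank 1: C₁ = C_in(1 − e^(−t/τ₁)). Tank 2 (τ₁ ≠ τ₂): C₂ = C_in[1 − (τ₁ e^(−t/τ₁) − τ₂ e^(−t/τ₂))/(τ₁ − τ₂)].
At t = 43.1: e^(−t/τ₁) = 0.24766, e^(−t/τ₂) = 0.033070.
C₂ = 3.29·[1 − (30.881·0.24766 − 12.642·0.033070)/(18.238)] = 3.29·0.60359 = 1.9858 mol/L.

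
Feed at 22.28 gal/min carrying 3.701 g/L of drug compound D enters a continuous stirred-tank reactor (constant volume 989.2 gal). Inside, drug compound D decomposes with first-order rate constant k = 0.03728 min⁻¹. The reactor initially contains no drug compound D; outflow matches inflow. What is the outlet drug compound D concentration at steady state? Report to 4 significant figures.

Accumulation = in − out − consumed: V dC/dt = Q C_in − Q C − k V C.
At steady state: 0 = Q C_in − (Q + kV) C_ss, so C_ss = Q C_in/(Q + kV).
C_ss = 22.28·3.701/(22.28 + 0.03728·989.2) = 82.4583/59.1574 = 1.39388 g/L.

1.394 g/L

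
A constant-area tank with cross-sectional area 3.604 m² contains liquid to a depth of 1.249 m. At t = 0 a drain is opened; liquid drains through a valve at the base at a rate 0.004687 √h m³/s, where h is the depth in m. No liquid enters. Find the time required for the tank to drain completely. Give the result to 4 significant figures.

A dh/dt = −Q_out = −0.004687 √h.
Separate and integrate: 2(√h − √h₀) = −(0.004687/A) t.
Set h = 0: 2√h₀ = (0.004687/A) t_empty ⇒ t_empty = 2A√h₀/0.004687.
t_empty = 2·3.604·√1.249/0.004687 = 7.20800·1.11759/0.004687 = 1718.70 s.

1719 s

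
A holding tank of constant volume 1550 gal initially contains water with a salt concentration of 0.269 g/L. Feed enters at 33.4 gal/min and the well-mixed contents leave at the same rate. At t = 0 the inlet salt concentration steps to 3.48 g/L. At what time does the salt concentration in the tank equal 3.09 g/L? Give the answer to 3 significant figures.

Unsteady species balance (constant V, well mixed): V dC/dt = Q(C_in − C), so τ = V/Q = 46.407 min.
C(t) = C_in + (C₀ − C_in) e^(−t/τ). Set C = 3.09 and solve for t:
e^(−t/τ) = (C − C_in)/(C₀ − C_in) = (3.09 − 3.48)/(0.269 − 3.48) = 0.12146
t = −τ ln(…) = 46.407 × 2.1082 = 97.835 min.

97.8 min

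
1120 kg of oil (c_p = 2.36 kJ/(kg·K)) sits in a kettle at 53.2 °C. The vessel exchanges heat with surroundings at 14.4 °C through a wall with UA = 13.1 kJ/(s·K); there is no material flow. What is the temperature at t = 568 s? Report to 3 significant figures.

Heat balance on the well-mixed liquid: M c_p dT/dt = −UA(T − T_amb).
dT/dt = (T_ss − T)/τ with T_ss = T_amb = 14.400 °C, τ = M c_p/UA = 1120·2.36/13.1 = 201.77 s.
This is linear first-order; T(t) = T_ss + (T₀ − T_ss) e^(−t/τ).
T(568) = 14.400 + (38.800)·0.059900 = 16.724 °C.

16.7 °C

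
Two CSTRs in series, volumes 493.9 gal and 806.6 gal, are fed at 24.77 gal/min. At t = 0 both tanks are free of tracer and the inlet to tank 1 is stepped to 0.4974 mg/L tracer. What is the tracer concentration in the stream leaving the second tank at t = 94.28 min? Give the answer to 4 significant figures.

0.4334 mg/L

Each tank obeys Vᵢ dCᵢ/dt = Q(Cᵢ₋₁ − Cᵢ), so τᵢ = Vᵢ/Q.
τ₁ = 493.9/24.77 = 19.9394 min; τ₂ = 806.6/24.77 = 32.5636 min.
Solving the cascade with C₁(0)=C₂(0)=0 gives C₂(t) = C_in[1 − (τ₁ e^(−t/τ₁) − τ₂ e^(−t/τ₂))/(τ₁ − τ₂)].
At t = 94.28: e^(−t/τ₁) = 0.00884134, e^(−t/τ₂) = 0.0552847.
C₂ = 0.4974·[1 − (19.9394·0.00884134 − 32.5636·0.0552847)/(-12.6241)] = 0.4974·0.871359 = 0.433414 mg/L.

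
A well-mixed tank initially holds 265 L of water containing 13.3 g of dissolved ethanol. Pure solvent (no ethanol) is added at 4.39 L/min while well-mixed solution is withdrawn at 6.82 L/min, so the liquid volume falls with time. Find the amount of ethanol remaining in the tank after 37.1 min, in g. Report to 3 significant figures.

Total volume: dV/dt = Q_in − Q_out = -2.4300 L/min, so V(t) = 265 − 2.4300 t and V(37.1) = 174.85 L.
No ethanol enters, so dm/dt = −Q_out · (m/V).
dm/m = −Q_out dt/(V₀ − 2.4300 t); integrating gives ln(m/m₀) = −(Q_out/(Q_in−Q_out)) ln(V/V₀).
m = m₀ (V₀/V)^(Q_out/(Q_in−Q_out)) = 13.3 × (265/174.85)^(-2.8066) = 4.1402 g.

4.14 g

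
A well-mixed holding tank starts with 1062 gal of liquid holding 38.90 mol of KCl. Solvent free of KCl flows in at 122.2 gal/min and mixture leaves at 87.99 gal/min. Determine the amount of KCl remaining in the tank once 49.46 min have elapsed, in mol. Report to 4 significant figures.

Total volume: dV/dt = Q_in − Q_out = 34.2100 gal/min, so V(t) = 1062 + 34.2100 t and V(49.46) = 2754.03 gal.
Species balance (pure solvent in): dm/dt = −Q_out · m/V(t).
dm/m = −Q_out dt/(V₀ + 34.2100 t); integrating gives ln(m/m₀) = −(Q_out/(Q_in−Q_out)) ln(V/V₀).
m = m₀ (V₀/V)^(Q_out/(Q_in−Q_out)) = 38.90 × (1062/2754.03)^(2.57205) = 3.35368 mol.

3.354 mol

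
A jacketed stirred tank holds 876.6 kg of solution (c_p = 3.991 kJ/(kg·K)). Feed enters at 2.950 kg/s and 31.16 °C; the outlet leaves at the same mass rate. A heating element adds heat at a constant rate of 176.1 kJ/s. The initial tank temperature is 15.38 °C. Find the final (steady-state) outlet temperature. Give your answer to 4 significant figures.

46.12 °C

First-law balance (no shaft work): M c_p dT/dt = ṁ c_p (T_in − T) + 176.1.
At steady state dT/dt = 0 ⇒ T_ss = T_in + Q̇/(ṁ c_p) = 31.16 + 176.1/(2.950·3.991) = 46.1174 °C.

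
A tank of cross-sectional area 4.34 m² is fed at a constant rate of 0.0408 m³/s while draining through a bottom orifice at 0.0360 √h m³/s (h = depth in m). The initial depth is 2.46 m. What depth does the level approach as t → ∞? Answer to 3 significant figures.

1.28 m

Mass balance (ρ constant): A dh/dt = Q_in − 0.0360 √h. At steady state dh/dt = 0:
Q_in = 0.0360 √h_ss ⇒ √h_ss = 0.0408/0.0360 = 1.1333.
h_ss = 1.1333² = 1.2844 m. (Since h₀ = 2.46 m > h_ss, the level will fall toward this value.)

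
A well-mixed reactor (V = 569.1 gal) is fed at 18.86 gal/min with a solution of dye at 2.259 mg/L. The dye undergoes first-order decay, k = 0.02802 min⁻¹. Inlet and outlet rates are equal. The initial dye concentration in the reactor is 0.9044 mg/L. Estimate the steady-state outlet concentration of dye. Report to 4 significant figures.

V dC/dt = Q(C_in − C) − k V C.
At steady state: 0 = Q C_in − (Q + kV) C_ss, so C_ss = Q C_in/(Q + kV).
C_ss = 18.86·2.259/(18.86 + 0.02802·569.1) = 42.6047/34.8062 = 1.22406 mg/L.

1.224 mg/L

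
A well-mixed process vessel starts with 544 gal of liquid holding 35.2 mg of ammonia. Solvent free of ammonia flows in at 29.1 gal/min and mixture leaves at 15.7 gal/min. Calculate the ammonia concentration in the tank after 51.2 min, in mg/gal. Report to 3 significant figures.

0.0110 mg/gal

Let m(t) be the amount of ammonia. Volume: V(t) = V₀ + (Q_in − Q_out) t = 544 + 13.400 t; V(51.2) = 1230.1 gal.
Solute balance: dm/dt = 0 − Q_out C = −Q_out m/V(t).
Separate: dm/m = −Q_out dt/V(t) ⇒ ln(m/m₀) = −(Q_out/(Q_in−Q_out)) ln(V/V₀).
m = m₀ (V₀/V)^(Q_out/(Q_in−Q_out)) = 35.2 × (544/1230.1)^(1.1716) = 13.533 mg.
C = m/V = 13.533/1230.1 = 0.011002 mg/gal.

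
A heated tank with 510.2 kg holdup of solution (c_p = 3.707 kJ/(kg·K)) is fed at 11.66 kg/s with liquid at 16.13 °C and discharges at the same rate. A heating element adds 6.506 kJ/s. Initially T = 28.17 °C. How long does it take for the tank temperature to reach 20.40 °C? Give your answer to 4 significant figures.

First-law balance (no shaft work): M c_p dT/dt = ṁ c_p (T_in − T) + 6.506.
τ = M/ṁ = 43.7564 s; T_ss = T_in + Q̇/(ṁ c_p) = 16.2805 °C.
T(t) = T_ss + (T₀ − T_ss) e^(−t/τ). Set T = 20.40:
e^(−t/τ) = (20.40 − 16.2805)/(28.17 − 16.2805) = 0.346481
t = −43.7564 · ln(0.346481) = 46.3786 s.

46.38 s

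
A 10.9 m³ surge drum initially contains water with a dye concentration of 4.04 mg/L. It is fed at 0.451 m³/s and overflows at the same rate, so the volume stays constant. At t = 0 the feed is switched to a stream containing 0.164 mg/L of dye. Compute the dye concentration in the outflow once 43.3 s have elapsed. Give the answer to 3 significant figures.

0.810 mg/L

Transient balance on the dissolved component: V dC/dt = Q(C_in − C).
Time constant τ = V/Q = 10.9/0.451 = 24.169 s.
Integrating: C(t) = C_in + (C₀ − C_in) e^(−t/τ).
C(43.3) = 0.164 + (4.04 − 0.164)·e^(−43.3/24.169) = 0.164 + (3.8760)·0.16670 = 0.81011 mg/L.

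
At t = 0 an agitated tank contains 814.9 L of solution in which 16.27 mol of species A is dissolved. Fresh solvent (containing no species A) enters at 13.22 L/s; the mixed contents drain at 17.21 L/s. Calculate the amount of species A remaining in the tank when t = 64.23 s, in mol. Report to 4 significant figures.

3.192 mol

Let m(t) be the amount of species A. Volume: V(t) = V₀ + (Q_in − Q_out) t = 814.9 − 3.99000 t; V(64.23) = 558.622 L.
Solute balance: dm/dt = 0 − Q_out C = −Q_out m/V(t).
Separate: dm/m = −Q_out dt/V(t) ⇒ ln(m/m₀) = −(Q_out/(Q_in−Q_out)) ln(V/V₀).
m = m₀ (V₀/V)^(Q_out/(Q_in−Q_out)) = 16.27 × (814.9/558.622)^(-4.31328) = 3.19205 mol.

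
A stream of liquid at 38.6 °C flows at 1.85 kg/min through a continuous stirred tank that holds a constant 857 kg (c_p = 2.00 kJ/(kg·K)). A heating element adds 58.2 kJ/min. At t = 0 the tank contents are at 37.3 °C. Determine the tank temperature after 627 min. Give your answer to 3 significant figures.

M c_p dT/dt = ṁ c_p (T_in − T) + Q̇.
τ = M/ṁ = 463.24 min; T_ss = T_in + Q̇/(ṁ c_p) = 38.6 + 58.2/(1.85·2.00) = 54.330 °C.
Integrating: T(t) = T_ss + (T₀ − T_ss) e^(−t/τ).
T(627) = 54.330 + (-17.030)·e^(−627/463.24) = 54.330 + (-17.030)·0.25833 = 49.930 °C.

49.9 °C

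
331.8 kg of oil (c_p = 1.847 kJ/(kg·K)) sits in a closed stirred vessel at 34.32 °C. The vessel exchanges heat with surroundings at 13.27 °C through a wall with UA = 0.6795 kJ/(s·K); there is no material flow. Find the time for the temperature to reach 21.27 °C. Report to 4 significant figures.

Lumped-capacitance energy balance: M c_p dT/dt = UA(T_amb − T).
τ = M c_p/UA = 901.891 s; T_ss = T_amb = 13.2700 °C.
T(t) = T_ss + (T₀ − T_ss)e^(−t/τ); set T = 21.27:
t = −τ ln[(T − T_ss)/(T₀ − T_ss)] = −901.891 · ln(0.380048) = 872.542 s.

872.5 s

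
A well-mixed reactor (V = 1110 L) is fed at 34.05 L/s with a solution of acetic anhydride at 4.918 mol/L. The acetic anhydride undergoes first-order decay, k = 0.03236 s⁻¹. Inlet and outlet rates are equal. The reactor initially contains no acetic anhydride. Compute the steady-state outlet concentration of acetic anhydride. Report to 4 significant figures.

Accumulation = in − out − consumed: V dC/dt = Q C_in − Q C − k V C.
Steady state (dC/dt = 0): C_ss = Q C_in/(Q + kV) = C_in/(1 + kV/Q).
C_ss = 34.05·4.918/(34.05 + 0.03236·1110) = 167.458/69.9696 = 2.39330 mol/L.

2.393 mol/L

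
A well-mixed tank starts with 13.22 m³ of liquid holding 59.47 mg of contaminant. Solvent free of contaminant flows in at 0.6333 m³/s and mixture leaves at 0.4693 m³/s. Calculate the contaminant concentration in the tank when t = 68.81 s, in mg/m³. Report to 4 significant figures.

0.4150 mg/m³

Total volume: dV/dt = Q_in − Q_out = 0.164000 m³/s, so V(t) = 13.22 + 0.164000 t and V(68.81) = 24.5048 m³.
Species balance (pure solvent in): dm/dt = −Q_out · m/V(t).
dm/m = −Q_out dt/(V₀ + 0.164000 t); integrating gives ln(m/m₀) = −(Q_out/(Q_in−Q_out)) ln(V/V₀).
m = m₀ (V₀/V)^(Q_out/(Q_in−Q_out)) = 59.47 × (13.22/24.5048)^(2.86159) = 10.1703 mg.
C = m/V = 10.1703/24.5048 = 0.415033 mg/m³.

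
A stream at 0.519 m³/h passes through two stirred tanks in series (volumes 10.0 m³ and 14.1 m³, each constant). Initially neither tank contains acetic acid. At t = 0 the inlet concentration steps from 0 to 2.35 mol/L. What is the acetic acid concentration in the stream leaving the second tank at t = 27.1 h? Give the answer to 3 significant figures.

0.774 mol/L

Each tank obeys Vᵢ dCᵢ/dt = Q(Cᵢ₋₁ − Cᵢ), so τᵢ = Vᵢ/Q.
τ₁ = 10.0/0.519 = 19.268 h; τ₂ = 14.1/0.519 = 27.168 h.
Tank 1: C₁ = C_in(1 − e^(−t/τ₁)). Tank 2 (τ₁ ≠ τ₂): C₂ = C_in[1 − (τ₁ e^(−t/τ₁) − τ₂ e^(−t/τ₂))/(τ₁ − τ₂)].
At t = 27.1: e^(−t/τ₁) = 0.24500, e^(−t/τ₂) = 0.36880.
C₂ = 2.35·[1 − (19.268·0.24500 − 27.168·0.36880)/(-7.8998)] = 2.35·0.32927 = 0.77377 mol/L.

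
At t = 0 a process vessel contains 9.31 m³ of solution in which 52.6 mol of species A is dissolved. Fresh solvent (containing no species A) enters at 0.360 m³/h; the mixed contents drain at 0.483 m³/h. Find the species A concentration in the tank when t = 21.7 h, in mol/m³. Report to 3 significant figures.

2.10 mol/m³

Let m(t) be the amount of species A. Volume: V(t) = V₀ + (Q_in − Q_out) t = 9.31 − 0.12300 t; V(21.7) = 6.6409 m³.
Species balance (pure solvent in): dm/dt = −Q_out · m/V(t).
dm/m = −Q_out dt/(V₀ − 0.12300 t); integrating gives ln(m/m₀) = −(Q_out/(Q_in−Q_out)) ln(V/V₀).
m = m₀ (V₀/V)^(Q_out/(Q_in−Q_out)) = 52.6 × (9.31/6.6409)^(-3.9268) = 13.958 mol.
C = m/V = 13.958/6.6409 = 2.1019 mol/m³.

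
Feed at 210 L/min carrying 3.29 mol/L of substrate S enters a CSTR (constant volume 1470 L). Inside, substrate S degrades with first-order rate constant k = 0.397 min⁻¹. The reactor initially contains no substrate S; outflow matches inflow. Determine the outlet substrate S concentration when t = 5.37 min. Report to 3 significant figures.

V dC/dt = Q(C_in − C) − k V C.
This is linear with rate a = Q/V + k = 0.53986 min⁻¹.
C_ss = Q C_in/(Q + kV) = 0.87060 mol/L; C(t) = C_ss + (C₀ − C_ss) e^(−a t).
C(5.37) = 0.87060 + (-0.87060)·e^(−0.53986·5.37) = 0.87060 + (-0.87060)·0.055076 = 0.82265 mol/L.

0.823 mol/L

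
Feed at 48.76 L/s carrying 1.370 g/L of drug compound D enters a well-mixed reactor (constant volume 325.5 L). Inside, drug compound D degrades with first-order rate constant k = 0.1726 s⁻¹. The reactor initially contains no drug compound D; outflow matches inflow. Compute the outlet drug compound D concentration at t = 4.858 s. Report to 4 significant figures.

Accumulation = in − out − consumed: V dC/dt = Q C_in − Q C − k V C.
dC/dt = (Q/V) C_in − (Q/V + k) C; effective rate a = Q/V + k = 0.149800 + 0.1726 = 0.322400 s⁻¹.
C_ss = Q C_in/(Q + kV) = 0.636558 g/L; C(t) = C_ss + (C₀ − C_ss) e^(−a t).
C(4.858) = 0.636558 + (-0.636558)·e^(−0.322400·4.858) = 0.636558 + (-0.636558)·0.208833 = 0.503624 g/L.

0.5036 g/L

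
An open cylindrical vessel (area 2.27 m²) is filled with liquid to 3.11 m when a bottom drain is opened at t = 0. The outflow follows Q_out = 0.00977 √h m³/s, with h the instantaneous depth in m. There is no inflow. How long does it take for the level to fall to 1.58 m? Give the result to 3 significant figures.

235 s

With no inflow, A dh/dt = −0.00977 √h.
Separate and integrate: 2(√h − √h₀) = −(0.00977/A) t.
t = 2A(√h₀ − √h)/0.00977 = 2·2.27·(√3.11 − √1.58)/0.00977
  = 4.5400 × (1.7635 − 1.2570) / 0.00977 = 235.38 s.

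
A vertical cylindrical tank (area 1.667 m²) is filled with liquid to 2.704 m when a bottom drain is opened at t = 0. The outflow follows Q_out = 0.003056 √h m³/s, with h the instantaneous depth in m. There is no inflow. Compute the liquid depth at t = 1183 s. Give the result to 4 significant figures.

Mass balance (ρ constant): A dh/dt = −0.003056 √h.
∫ h^(−1/2) dh = −(0.003056/A) ∫ dt, giving 2√h = 2√h₀ − (0.003056/A) t.
√h = √2.704 − 0.003056·1183/(2·1.667) = 1.64438 − 1.08436 = 0.560027.
h = 0.560027² = 0.313630 m.

0.3136 m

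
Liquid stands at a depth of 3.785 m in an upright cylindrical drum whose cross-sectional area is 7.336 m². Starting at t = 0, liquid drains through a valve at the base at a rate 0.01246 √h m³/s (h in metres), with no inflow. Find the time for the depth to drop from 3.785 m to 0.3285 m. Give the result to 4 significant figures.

1616 s

A dh/dt = −Q_out = −0.01246 √h.
Separate and integrate: 2(√h − √h₀) = −(0.01246/A) t.
t = 2A(√h₀ − √h)/0.01246 = 2·7.336·(√3.785 − √0.3285)/0.01246
  = 14.6720 × (1.94551 − 0.573149) / 0.01246 = 1615.99 s.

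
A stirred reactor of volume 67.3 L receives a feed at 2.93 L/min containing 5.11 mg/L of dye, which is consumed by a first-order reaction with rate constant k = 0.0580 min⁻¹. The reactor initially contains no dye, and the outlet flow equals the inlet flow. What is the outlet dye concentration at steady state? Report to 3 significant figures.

Accumulation = in − out − consumed: V dC/dt = Q C_in − Q C − k V C.
At steady state: 0 = Q C_in − (Q + kV) C_ss, so C_ss = Q C_in/(Q + kV).
C_ss = 2.93·5.11/(2.93 + 0.0580·67.3) = 14.972/6.8334 = 2.1910 mg/L.

2.19 mg/L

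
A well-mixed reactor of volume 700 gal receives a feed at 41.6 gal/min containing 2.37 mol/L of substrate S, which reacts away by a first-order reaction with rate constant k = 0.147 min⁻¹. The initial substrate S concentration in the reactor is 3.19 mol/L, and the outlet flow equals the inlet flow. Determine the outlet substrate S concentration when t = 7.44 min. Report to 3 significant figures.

1.22 mol/L

Species balance: V dC/dt = Q C_in − Q C − k V C.
This is linear with rate a = Q/V + k = 0.20643 min⁻¹.
C_ss = Q C_in/(Q + kV) = 0.68230 mol/L; C(t) = C_ss + (C₀ − C_ss) e^(−a t).
C(7.44) = 0.68230 + (2.5077)·e^(−0.20643·7.44) = 0.68230 + (2.5077)·0.21528 = 1.2221 mol/L.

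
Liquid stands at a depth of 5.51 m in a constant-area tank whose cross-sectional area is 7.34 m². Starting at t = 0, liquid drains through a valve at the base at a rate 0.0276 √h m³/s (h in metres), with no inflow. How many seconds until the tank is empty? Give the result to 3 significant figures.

1250 s

Mass balance (ρ constant): A dh/dt = −0.0276 √h.
Separate and integrate: 2(√h − √h₀) = −(0.0276/A) t.
Set h = 0: 2√h₀ = (0.0276/A) t_empty ⇒ t_empty = 2A√h₀/0.0276.
t_empty = 2·7.34·√5.51/0.0276 = 14.680·2.3473/0.0276 = 1248.5 s.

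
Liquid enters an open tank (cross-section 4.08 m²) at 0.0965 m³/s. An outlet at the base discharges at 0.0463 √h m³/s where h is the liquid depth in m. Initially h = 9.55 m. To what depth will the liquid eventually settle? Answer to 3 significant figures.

4.34 m

Level balance: A dh/dt = 0.0965 − 0.0463 √h. Setting dh/dt = 0:
Q_in = 0.0463 √h_ss ⇒ √h_ss = 0.0965/0.0463 = 2.0842.
h_ss = 2.0842² = 4.3440 m. (Since h₀ = 9.55 m > h_ss, the level will fall toward this value.)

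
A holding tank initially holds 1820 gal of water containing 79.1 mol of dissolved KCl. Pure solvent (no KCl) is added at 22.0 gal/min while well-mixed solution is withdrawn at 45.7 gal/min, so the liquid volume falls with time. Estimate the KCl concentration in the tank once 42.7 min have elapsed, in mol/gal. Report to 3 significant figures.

Total volume: dV/dt = Q_in − Q_out = -23.700 gal/min, so V(t) = 1820 − 23.700 t and V(42.7) = 808.01 gal.
Species balance (pure solvent in): dm/dt = −Q_out · m/V(t).
dm/m = −Q_out dt/(V₀ − 23.700 t); integrating gives ln(m/m₀) = −(Q_out/(Q_in−Q_out)) ln(V/V₀).
m = m₀ (V₀/V)^(Q_out/(Q_in−Q_out)) = 79.1 × (1820/808.01)^(-1.9283) = 16.526 mol.
C = m/V = 16.526/808.01 = 0.020452 mol/gal.

0.0205 mol/gal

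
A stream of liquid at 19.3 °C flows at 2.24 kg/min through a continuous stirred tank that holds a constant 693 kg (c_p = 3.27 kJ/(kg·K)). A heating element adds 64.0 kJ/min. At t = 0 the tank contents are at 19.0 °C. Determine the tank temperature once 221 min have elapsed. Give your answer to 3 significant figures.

M c_p dT/dt = ṁ c_p (T_in − T) + Q̇.
τ = M/ṁ = 309.37 min; T_ss = T_in + Q̇/(ṁ c_p) = 19.3 + 64.0/(2.24·3.27) = 28.037 °C.
This is linear first-order; T(t) = T_ss + (T₀ − T_ss) e^(−t/τ).
T(221) = 28.037 + (-9.0374)·e^(−221/309.37) = 28.037 + (-9.0374)·0.48951 = 23.613 °C.

23.6 °C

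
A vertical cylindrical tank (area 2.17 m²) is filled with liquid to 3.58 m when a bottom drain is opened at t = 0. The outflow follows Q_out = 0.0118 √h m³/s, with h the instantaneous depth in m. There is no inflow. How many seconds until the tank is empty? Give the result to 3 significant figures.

696 s

Mass balance (ρ constant): A dh/dt = −0.0118 √h.
Separate and integrate: 2(√h − √h₀) = −(0.0118/A) t.
Tank is empty when √h = 0: t_empty = 2A√h₀/0.0118.
t_empty = 2·2.17·√3.58/0.0118 = 4.3400·1.8921/0.0118 = 695.90 s.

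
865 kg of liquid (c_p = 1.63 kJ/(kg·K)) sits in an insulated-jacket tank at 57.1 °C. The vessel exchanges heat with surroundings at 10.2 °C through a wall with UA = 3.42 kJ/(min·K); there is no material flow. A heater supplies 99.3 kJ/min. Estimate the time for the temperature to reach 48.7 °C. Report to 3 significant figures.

262 min

Energy balance: M c_p dT/dt = −UA(T − T_amb) + Q̇.
τ = M c_p/UA = 412.27 min; T_ss = T_amb + Q̇/UA = 10.2 + 99.3/3.42 = 39.235 °C.
T(t) = T_ss + (T₀ − T_ss)e^(−t/τ); set T = 48.7:
t = −τ ln[(T − T_ss)/(T₀ − T_ss)] = −412.27 · ln(0.52980) = 261.89 min.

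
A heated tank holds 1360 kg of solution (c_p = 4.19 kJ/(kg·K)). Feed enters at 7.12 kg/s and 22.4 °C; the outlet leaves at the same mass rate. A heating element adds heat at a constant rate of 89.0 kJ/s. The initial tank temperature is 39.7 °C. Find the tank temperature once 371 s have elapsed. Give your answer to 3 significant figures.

27.4 °C

M c_p dT/dt = ṁ c_p (T_in − T) + Q̇.
Rearrange: dT/dt = (T_ss − T)/τ with τ = M/ṁ = 191.01 s and T_ss = T_in + Q̇/(ṁ c_p) = 25.383 °C.
T approaches T_ss exponentially: T(t) = T_ss + (T₀ − T_ss) e^(−t/τ).
T(371) = 25.383 + (14.317)·e^(−371/191.01) = 25.383 + (14.317)·0.14337 = 27.436 °C.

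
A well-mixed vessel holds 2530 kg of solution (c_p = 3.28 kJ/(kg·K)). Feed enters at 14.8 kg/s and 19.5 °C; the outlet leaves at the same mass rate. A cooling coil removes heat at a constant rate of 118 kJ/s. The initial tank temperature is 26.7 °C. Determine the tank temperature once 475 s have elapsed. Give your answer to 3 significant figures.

M c_p dT/dt = ṁ c_p (T_in − T) − Q̇.
Rearrange: dT/dt = (T_ss − T)/τ with τ = M/ṁ = 170.95 s and T_ss = T_in − Q̇/(ṁ c_p) = 17.069 °C.
Integrating: T(t) = T_ss + (T₀ − T_ss) e^(−t/τ).
T(475) = 17.069 + (9.6308)·e^(−475/170.95) = 17.069 + (9.6308)·0.062122 = 17.667 °C.

17.7 °C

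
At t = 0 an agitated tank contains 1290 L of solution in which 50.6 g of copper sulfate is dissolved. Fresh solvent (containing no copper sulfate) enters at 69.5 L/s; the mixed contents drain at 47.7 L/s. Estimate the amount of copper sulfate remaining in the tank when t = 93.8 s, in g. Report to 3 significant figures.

6.33 g

Total volume: dV/dt = Q_in − Q_out = 21.800 L/s, so V(t) = 1290 + 21.800 t and V(93.8) = 3334.8 L.
Species balance (pure solvent in): dm/dt = −Q_out · m/V(t).
dm/m = −Q_out dt/(V₀ + 21.800 t); integrating gives ln(m/m₀) = −(Q_out/(Q_in−Q_out)) ln(V/V₀).
m = m₀ (V₀/V)^(Q_out/(Q_in−Q_out)) = 50.6 × (1290/3334.8)^(2.1881) = 6.3329 g.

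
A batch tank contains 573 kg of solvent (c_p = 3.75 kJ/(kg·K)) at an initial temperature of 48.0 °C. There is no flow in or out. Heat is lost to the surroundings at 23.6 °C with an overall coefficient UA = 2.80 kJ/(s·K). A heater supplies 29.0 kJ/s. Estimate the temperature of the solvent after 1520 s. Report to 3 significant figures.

35.9 °C

M c_p dT/dt = −UA(T − T_amb) + Q̇.
dT/dt = (T_ss − T)/τ with T_ss = T_amb + Q̇/UA = 23.6 + 29.0/2.80 = 33.957 °C, τ = M c_p/UA = 573·3.75/2.80 = 767.41 s.
Solution: T(t) = T_ss + (T₀ − T_ss) e^(−t/τ).
T(1520) = 33.957 + (14.043)·0.13797 = 35.895 °C.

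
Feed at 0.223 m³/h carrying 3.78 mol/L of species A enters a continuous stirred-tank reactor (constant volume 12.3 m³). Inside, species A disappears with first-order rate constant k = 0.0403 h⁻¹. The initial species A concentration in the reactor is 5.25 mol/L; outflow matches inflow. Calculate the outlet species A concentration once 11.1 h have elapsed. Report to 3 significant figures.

3.30 mol/L

V dC/dt = Q(C_in − C) − k V C.
dC/dt = (Q/V) C_in − (Q/V + k) C; effective rate a = Q/V + k = 0.018130 + 0.0403 = 0.058430 h⁻¹.
C_ss = Q C_in/(Q + kV) = 1.1729 mol/L; C(t) = C_ss + (C₀ − C_ss) e^(−a t).
C(11.1) = 1.1729 + (4.0771)·e^(−0.058430·11.1) = 1.1729 + (4.0771)·0.52279 = 3.3044 mol/L.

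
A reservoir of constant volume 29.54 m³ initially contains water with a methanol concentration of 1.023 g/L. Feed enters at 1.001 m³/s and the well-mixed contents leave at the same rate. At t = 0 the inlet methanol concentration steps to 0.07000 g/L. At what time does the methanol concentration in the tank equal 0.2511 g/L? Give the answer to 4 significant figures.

49.00 s

Unsteady species balance (constant V, well mixed): V dC/dt = Q(C_in − C), so τ = V/Q = 29.5105 s.
C(t) = C_in + (C₀ − C_in) e^(−t/τ). Set C = 0.2511 and solve for t:
e^(−t/τ) = (C − C_in)/(C₀ − C_in) = (0.2511 − 0.07000)/(1.023 − 0.07000) = 0.190031
t = −τ ln(…) = 29.5105 × 1.66057 = 49.0041 s.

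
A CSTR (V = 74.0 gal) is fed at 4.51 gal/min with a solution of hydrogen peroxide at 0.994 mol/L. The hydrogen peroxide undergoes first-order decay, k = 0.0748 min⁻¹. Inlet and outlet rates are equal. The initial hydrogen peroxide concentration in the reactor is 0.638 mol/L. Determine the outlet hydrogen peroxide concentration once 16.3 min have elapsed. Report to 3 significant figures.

Species balance: V dC/dt = Q C_in − Q C − k V C.
This is linear with rate a = Q/V + k = 0.13575 min⁻¹.
C_ss = Q C_in/(Q + kV) = 0.44628 mol/L; C(t) = C_ss + (C₀ − C_ss) e^(−a t).
C(16.3) = 0.44628 + (0.19172)·e^(−0.13575·16.3) = 0.44628 + (0.19172)·0.10941 = 0.46725 mol/L.

0.467 mol/L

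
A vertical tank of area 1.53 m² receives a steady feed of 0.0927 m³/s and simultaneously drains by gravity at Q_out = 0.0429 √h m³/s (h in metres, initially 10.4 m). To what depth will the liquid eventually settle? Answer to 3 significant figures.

Volume balance on the tank: A dh/dt = Q_in − 0.0429 √h. At steady state dh/dt = 0:
Q_in = 0.0429 √h_ss ⇒ √h_ss = 0.0927/0.0429 = 2.1608.
h_ss = 2.1608² = 4.6692 m. (Since h₀ = 10.4 m > h_ss, the level will fall toward this value.)

4.67 m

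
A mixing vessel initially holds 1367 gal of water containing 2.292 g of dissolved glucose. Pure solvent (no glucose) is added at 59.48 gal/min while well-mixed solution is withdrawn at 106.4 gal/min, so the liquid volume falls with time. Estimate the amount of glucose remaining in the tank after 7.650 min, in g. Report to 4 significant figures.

Let m(t) be the amount of glucose. Volume: V(t) = V₀ + (Q_in − Q_out) t = 1367 − 46.9200 t; V(7.650) = 1008.06 gal.
Species balance (pure solvent in): dm/dt = −Q_out · m/V(t).
dm/m = −Q_out dt/(V₀ − 46.9200 t); integrating gives ln(m/m₀) = −(Q_out/(Q_in−Q_out)) ln(V/V₀).
m = m₀ (V₀/V)^(Q_out/(Q_in−Q_out)) = 2.292 × (1367/1008.06)^(-2.26769) = 1.14879 g.

1.149 g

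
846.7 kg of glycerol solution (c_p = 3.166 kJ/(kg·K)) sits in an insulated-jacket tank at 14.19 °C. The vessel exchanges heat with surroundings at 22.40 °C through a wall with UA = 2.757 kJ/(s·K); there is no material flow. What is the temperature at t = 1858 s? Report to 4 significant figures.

M c_p dT/dt = −UA(T − T_amb).
dT/dt = (T_ss − T)/τ with T_ss = T_amb = 22.4000 °C, τ = M c_p/UA = 846.7·3.166/2.757 = 972.308 s.
Solution: T(t) = T_ss + (T₀ − T_ss) e^(−t/τ).
T(1858) = 22.4000 + (-8.21000)·0.147945 = 21.1854 °C.

21.19 °C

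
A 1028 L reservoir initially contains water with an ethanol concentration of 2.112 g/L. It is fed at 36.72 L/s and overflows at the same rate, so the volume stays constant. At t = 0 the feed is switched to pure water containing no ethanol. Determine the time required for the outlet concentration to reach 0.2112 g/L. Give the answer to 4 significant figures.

Accumulation = in − out for the solute gives V dC/dt = Q(C_in − C), so τ = V/Q = 27.9956 s.
C(t) = C_in + (C₀ − C_in) e^(−t/τ). Set C = 0.2112 and solve for t:
e^(−t/τ) = (C − C_in)/(C₀ − C_in) = (0.2112 − 0)/(2.112 − 0) = 0.100000
t = −τ ln(…) = 27.9956 × 2.30259 = 64.4623 s.

64.46 s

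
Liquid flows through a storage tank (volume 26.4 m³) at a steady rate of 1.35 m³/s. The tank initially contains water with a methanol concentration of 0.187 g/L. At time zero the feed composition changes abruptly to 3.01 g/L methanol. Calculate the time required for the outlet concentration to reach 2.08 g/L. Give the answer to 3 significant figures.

21.7 s

Species balance on the tank: V dC/dt = Q(C_in − C), so τ = V/Q = 19.556 s.
C(t) = C_in + (C₀ − C_in) e^(−t/τ). Set C = 2.08 and solve for t:
e^(−t/τ) = (C − C_in)/(C₀ − C_in) = (2.08 − 3.01)/(0.187 − 3.01) = 0.32944
t = −τ ln(…) = 19.556 × 1.1104 = 21.714 s.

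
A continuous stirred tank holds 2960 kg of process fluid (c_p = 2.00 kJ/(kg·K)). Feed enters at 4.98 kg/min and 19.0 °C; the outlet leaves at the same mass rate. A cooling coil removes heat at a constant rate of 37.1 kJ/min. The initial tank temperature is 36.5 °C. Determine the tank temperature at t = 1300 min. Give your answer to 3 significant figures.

17.7 °C

M c_p dT/dt = ṁ c_p (T_in − T) − Q̇.
Rearrange: dT/dt = (T_ss − T)/τ with τ = M/ṁ = 594.38 min and T_ss = T_in − Q̇/(ṁ c_p) = 15.275 °C.
T approaches T_ss exponentially: T(t) = T_ss + (T₀ − T_ss) e^(−t/τ).
T(1300) = 15.275 + (21.225)·e^(−1300/594.38) = 15.275 + (21.225)·0.11223 = 17.657 °C.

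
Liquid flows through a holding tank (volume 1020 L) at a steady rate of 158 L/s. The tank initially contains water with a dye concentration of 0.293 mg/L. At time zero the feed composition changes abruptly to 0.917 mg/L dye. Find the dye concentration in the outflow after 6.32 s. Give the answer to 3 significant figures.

0.683 mg/L

Mass balance on the solute (V constant): V dC/dt = Q(C_in − C).
Rewrite as dC/dt + C/τ = C_in/τ, τ = V/Q = 6.4557 s.
Solution: C(t) = C_in + (C₀ − C_in) e^(−t/τ).
C(6.32) = 0.917 + (0.293 − 0.917)·e^(−6.32/6.4557) = 0.917 + (-0.62400)·0.37569 = 0.68257 mg/L.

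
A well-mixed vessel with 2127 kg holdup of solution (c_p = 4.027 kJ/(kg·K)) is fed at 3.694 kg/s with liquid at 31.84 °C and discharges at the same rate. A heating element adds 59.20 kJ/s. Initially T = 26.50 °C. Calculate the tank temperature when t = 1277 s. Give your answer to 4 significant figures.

M c_p dT/dt = ṁ c_p (T_in − T) + Q̇.
Rearrange: dT/dt = (T_ss − T)/τ with τ = M/ṁ = 575.799 s and T_ss = T_in + Q̇/(ṁ c_p) = 35.8196 °C.
This is linear first-order; T(t) = T_ss + (T₀ − T_ss) e^(−t/τ).
T(1277) = 35.8196 + (-9.31963)·e^(−1277/575.799) = 35.8196 + (-9.31963)·0.108849 = 34.8052 °C.

34.81 °C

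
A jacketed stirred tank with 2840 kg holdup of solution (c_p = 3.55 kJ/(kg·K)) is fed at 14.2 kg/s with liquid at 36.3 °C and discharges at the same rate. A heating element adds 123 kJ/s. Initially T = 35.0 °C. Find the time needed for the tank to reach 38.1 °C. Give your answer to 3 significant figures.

First-law balance (no shaft work): M c_p dT/dt = ṁ c_p (T_in − T) + 123.
τ = M/ṁ = 200.00 s; T_ss = T_in + Q̇/(ṁ c_p) = 38.740 °C.
T(t) = T_ss + (T₀ − T_ss) e^(−t/τ). Set T = 38.1:
e^(−t/τ) = (38.1 − 38.740)/(35.0 − 38.740) = 0.17112
t = −200.00 · ln(0.17112) = 353.08 s.

353 s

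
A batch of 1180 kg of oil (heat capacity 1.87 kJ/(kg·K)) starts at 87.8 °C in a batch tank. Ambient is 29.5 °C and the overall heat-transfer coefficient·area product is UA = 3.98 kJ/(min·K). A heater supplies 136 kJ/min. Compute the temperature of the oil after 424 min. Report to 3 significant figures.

Energy balance: M c_p dT/dt = −UA(T − T_amb) + Q̇.
dT/dt = (T_ss − T)/τ with T_ss = T_amb + Q̇/UA = 29.5 + 136/3.98 = 63.671 °C, τ = M c_p/UA = 1180·1.87/3.98 = 554.42 min.
Integrating: T(t) = T_ss + (T₀ − T_ss) e^(−t/τ).
T(424) = 63.671 + (24.129)·0.46545 = 74.902 °C.

74.9 °C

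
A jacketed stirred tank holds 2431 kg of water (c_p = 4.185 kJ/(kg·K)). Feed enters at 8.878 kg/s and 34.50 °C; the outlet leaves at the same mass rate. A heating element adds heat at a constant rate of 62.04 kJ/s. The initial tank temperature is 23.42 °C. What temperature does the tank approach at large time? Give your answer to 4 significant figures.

36.17 °C

Heat balance on the well-mixed liquid: M c_p dT/dt = ṁ c_p (T_in − T) + 62.04.
At steady state dT/dt = 0 ⇒ T_ss = T_in + Q̇/(ṁ c_p) = 34.50 + 62.04/(8.878·4.185) = 36.1698 °C.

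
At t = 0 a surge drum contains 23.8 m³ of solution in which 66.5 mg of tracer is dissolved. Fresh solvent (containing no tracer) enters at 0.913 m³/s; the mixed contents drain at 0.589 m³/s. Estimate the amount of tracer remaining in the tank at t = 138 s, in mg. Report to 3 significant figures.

Total volume: dV/dt = Q_in − Q_out = 0.32400 m³/s, so V(t) = 23.8 + 0.32400 t and V(138) = 68.512 m³.
Species balance (pure solvent in): dm/dt = −Q_out · m/V(t).
Separate: dm/m = −Q_out dt/V(t) ⇒ ln(m/m₀) = −(Q_out/(Q_in−Q_out)) ln(V/V₀).
m = m₀ (V₀/V)^(Q_out/(Q_in−Q_out)) = 66.5 × (23.8/68.512)^(1.8179) = 9.7288 mg.

9.73 mg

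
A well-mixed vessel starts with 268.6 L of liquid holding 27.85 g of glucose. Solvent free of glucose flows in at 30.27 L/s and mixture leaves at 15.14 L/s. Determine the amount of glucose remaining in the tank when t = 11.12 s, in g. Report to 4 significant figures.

Total volume: dV/dt = Q_in − Q_out = 15.1300 L/s, so V(t) = 268.6 + 15.1300 t and V(11.12) = 436.846 L.
Solute balance: dm/dt = 0 − Q_out C = −Q_out m/V(t).
dm/m = −Q_out dt/(V₀ + 15.1300 t); integrating gives ln(m/m₀) = −(Q_out/(Q_in−Q_out)) ln(V/V₀).
m = m₀ (V₀/V)^(Q_out/(Q_in−Q_out)) = 27.85 × (268.6/436.846)^(1.00066) = 17.1184 g.

17.12 g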